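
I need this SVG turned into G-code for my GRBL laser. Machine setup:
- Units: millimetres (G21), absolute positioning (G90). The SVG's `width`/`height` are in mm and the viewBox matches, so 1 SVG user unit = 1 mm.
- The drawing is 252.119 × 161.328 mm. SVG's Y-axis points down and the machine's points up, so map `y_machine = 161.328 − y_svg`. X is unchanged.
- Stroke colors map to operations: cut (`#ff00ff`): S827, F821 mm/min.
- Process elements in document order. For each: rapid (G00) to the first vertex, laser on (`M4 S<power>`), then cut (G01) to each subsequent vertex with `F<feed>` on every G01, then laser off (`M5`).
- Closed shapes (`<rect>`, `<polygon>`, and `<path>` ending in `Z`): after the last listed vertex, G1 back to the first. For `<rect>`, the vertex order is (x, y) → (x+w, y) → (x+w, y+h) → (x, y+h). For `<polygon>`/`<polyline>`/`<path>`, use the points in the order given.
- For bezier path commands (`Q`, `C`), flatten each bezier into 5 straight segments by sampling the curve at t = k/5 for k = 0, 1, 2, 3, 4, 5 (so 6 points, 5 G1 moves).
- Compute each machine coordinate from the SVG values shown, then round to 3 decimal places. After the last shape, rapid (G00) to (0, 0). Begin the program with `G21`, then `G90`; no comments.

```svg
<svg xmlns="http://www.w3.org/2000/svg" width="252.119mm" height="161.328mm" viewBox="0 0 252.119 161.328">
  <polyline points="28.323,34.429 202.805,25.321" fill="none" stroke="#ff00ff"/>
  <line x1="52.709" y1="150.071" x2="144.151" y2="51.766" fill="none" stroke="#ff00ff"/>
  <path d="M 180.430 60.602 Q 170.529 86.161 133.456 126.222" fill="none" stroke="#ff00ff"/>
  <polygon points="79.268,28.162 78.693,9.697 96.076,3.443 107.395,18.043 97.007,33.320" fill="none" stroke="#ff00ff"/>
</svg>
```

G21
G90
G00 X28.323 Y126.899
M4 S827
G01 X202.805 Y136.007 F821
M5
G00 X52.709 Y11.257
M4 S827
G01 X144.151 Y109.562 F821
M5
G00 X180.430 Y100.726
M4 S827
G01 X175.383 Y89.922 F821
G01 X168.162 Y77.958 F821
G01 X158.767 Y64.834 F821
G01 X147.198 Y50.550 F821
G01 X133.456 Y35.106 F821
M5
G00 X79.268 Y133.166
M4 S827
G01 X78.693 Y151.631 F821
G01 X96.076 Y157.885 F821
G01 X107.395 Y143.285 F821
G01 X97.007 Y128.008 F821
G01 X79.268 Y133.166 F821
M5
G00 X0.000 Y0.000

1 u = 1 mm; y_m = 161.328 − y.

[1] `<polyline>` line segment, #ff00ff→cut S827 F821: (28.323,126.899) → (202.805,136.007)

[2] `<line>` line segment, #ff00ff→cut S827 F821: (52.709,11.257) → (144.151,109.562)

[3] `<path>` quadratic bezier, #ff00ff→cut S827 F821: (180.430,100.726) → (175.383,89.922) → (168.162,77.958) → (158.767,64.834) → (147.198,50.550) → (133.456,35.106)

[4] `<polygon>` regular polygon, #ff00ff→cut S827 F821: (79.268,133.166) → (78.693,151.631) → (96.076,157.885) → (107.395,143.285) → (97.007,128.008) → (79.268,133.166) (closed)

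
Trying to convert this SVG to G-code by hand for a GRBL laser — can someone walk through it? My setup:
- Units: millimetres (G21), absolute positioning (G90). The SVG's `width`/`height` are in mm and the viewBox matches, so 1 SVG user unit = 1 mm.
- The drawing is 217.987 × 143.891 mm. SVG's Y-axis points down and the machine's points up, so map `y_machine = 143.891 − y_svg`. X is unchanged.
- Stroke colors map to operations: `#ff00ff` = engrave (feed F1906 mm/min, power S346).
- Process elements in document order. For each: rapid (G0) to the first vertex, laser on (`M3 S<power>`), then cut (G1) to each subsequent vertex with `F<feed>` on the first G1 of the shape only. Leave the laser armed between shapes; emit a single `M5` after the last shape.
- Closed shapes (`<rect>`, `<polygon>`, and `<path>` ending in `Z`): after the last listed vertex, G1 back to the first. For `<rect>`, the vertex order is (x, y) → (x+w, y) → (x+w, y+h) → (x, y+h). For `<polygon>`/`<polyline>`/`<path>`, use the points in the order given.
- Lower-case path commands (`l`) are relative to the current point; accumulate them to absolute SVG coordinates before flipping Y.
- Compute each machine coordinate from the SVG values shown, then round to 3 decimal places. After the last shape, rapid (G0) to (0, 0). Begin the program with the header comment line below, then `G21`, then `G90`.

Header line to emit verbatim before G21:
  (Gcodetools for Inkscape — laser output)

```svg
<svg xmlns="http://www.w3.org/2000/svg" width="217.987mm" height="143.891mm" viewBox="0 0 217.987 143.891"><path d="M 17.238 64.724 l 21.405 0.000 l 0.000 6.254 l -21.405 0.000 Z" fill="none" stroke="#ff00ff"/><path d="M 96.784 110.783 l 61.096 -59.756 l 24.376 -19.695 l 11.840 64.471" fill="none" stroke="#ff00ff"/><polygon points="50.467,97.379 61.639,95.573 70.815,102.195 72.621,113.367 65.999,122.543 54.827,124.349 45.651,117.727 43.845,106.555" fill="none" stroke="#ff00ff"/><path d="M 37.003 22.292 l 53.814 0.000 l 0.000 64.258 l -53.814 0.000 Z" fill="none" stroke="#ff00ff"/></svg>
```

viewBox `0 0 217.987 143.891` with mm width/height → 1 unit = 1 mm. Flip: y_m = 143.891 − y_svg.

**Shape 1** — `<path>` rectangle, stroke `#ff00ff` → engrave (S346, F1906). Machine vertices: (17.238,79.167) → (38.643,79.167) → (38.643,72.913) → (17.238,72.913) → (17.238,79.167). Closed: final G1 returns to the first vertex.

**Shape 2** — `<path>` open polyline, stroke `#ff00ff` → engrave (S346, F1906). Machine vertices: (96.784,33.108) → (157.880,92.864) → (182.256,112.559) → (194.096,48.088). Open path.

**Shape 3** — `<polygon>` regular polygon, stroke `#ff00ff` → engrave (S346, F1906). Machine vertices: (50.467,46.512) → (61.639,48.318) → (70.815,41.696) → (72.621,30.524) → (65.999,21.348) → (54.827,19.542) → (45.651,26.164) → (43.845,37.336) → (50.467,46.512). Closed: final G1 returns to the first vertex.

**Shape 4** — `<path>` rectangle, stroke `#ff00ff` → engrave (S346, F1906). Machine vertices: (37.003,121.599) → (90.817,121.599) → (90.817,57.341) → (37.003,57.341) → (37.003,121.599). Closed: final G1 returns to the first vertex.

(Gcodetools for Inkscape — laser output)
G21
G90
G0 X17.238 Y79.167
M3 S346
G1 X38.643 Y79.167 F1906
G1 X38.643 Y72.913
G1 X17.238 Y72.913
G1 X17.238 Y79.167
G0 X96.784 Y33.108
M3 S346
G1 X157.880 Y92.864 F1906
G1 X182.256 Y112.559
G1 X194.096 Y48.088
G0 X50.467 Y46.512
M3 S346
G1 X61.639 Y48.318 F1906
G1 X70.815 Y41.696
G1 X72.621 Y30.524
G1 X65.999 Y21.348
G1 X54.827 Y19.542
G1 X45.651 Y26.164
G1 X43.845 Y37.336
G1 X50.467 Y46.512
G0 X37.003 Y121.599
M3 S346
G1 X90.817 Y121.599 F1906
G1 X90.817 Y57.341
G1 X37.003 Y57.341
G1 X37.003 Y121.599
M5
G0 X0.000 Y0.000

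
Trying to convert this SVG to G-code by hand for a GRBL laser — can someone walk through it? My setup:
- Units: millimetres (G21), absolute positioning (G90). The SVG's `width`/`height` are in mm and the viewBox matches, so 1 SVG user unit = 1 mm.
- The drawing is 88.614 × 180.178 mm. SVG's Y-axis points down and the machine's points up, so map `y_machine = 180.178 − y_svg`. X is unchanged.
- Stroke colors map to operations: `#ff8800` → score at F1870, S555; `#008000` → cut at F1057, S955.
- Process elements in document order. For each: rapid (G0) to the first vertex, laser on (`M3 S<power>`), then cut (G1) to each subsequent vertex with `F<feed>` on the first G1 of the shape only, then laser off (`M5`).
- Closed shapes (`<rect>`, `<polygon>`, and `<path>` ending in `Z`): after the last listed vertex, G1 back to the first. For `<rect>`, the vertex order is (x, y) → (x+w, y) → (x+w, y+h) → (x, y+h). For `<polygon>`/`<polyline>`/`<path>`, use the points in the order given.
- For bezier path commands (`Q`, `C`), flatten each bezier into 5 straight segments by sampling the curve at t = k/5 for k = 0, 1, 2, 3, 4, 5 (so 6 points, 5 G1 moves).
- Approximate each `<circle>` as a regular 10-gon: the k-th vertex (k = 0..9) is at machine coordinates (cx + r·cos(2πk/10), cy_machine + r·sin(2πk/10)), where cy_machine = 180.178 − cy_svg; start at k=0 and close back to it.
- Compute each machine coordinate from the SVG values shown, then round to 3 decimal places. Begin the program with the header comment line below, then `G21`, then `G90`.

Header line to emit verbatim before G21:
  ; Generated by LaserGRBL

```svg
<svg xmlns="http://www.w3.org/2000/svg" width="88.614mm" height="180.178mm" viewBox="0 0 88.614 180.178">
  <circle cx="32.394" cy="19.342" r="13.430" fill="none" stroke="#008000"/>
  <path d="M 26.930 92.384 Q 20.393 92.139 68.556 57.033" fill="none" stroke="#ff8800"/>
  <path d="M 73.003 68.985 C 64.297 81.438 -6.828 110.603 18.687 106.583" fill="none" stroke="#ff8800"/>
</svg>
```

Since the viewBox matches the mm dimensions, user units are millimetres directly. The only transform is the Y-flip y_m = 180.178 − y_svg.

Shape 1 is a circle drawn with `<circle>`. Its stroke #008000 means cut at S955, F1057. After flipping Y the toolpath is (45.824,160.836) → (43.259,168.730) → (36.544,173.609) → (28.244,173.609) → (21.529,168.730) → (18.964,160.836) → (21.529,152.942) → (28.244,148.063) → (36.544,148.063) → (43.259,152.942) → (45.824,160.836), returning to the start.

Shape 2 is a quadratic bezier drawn with `<path>`. Its stroke #ff8800 means score at S555, F1870. After flipping Y the toolpath is (26.930,87.794) → (26.503,89.286) → (30.452,93.568) → (38.778,100.638) → (51.479,110.497) → (68.556,123.145).

Shape 3 is a cubic bezier drawn with `<path>`. Its stroke #ff8800 means score at S555, F1870. After flipping Y the toolpath is (73.003,111.193) → (61.562,102.115) → (42.774,91.421) → (24.276,81.506) → (13.702,74.766) → (18.687,73.595).

; Generated by LaserGRBL
G21
G90
G0 X45.824 Y160.836
M3 S955
G1 X43.259 Y168.730 F1057
G1 X36.544 Y173.609
G1 X28.244 Y173.609
G1 X21.529 Y168.730
G1 X18.964 Y160.836
G1 X21.529 Y152.942
G1 X28.244 Y148.063
G1 X36.544 Y148.063
G1 X43.259 Y152.942
G1 X45.824 Y160.836
M5
G0 X26.930 Y87.794
M3 S555
G1 X26.503 Y89.286 F1870
G1 X30.452 Y93.568
G1 X38.778 Y100.638
G1 X51.479 Y110.497
G1 X68.556 Y123.145
M5
G0 X73.003 Y111.193
M3 S555
G1 X61.562 Y102.115 F1870
G1 X42.774 Y91.421
G1 X24.276 Y81.506
G1 X13.702 Y74.766
G1 X18.687 Y73.595
M5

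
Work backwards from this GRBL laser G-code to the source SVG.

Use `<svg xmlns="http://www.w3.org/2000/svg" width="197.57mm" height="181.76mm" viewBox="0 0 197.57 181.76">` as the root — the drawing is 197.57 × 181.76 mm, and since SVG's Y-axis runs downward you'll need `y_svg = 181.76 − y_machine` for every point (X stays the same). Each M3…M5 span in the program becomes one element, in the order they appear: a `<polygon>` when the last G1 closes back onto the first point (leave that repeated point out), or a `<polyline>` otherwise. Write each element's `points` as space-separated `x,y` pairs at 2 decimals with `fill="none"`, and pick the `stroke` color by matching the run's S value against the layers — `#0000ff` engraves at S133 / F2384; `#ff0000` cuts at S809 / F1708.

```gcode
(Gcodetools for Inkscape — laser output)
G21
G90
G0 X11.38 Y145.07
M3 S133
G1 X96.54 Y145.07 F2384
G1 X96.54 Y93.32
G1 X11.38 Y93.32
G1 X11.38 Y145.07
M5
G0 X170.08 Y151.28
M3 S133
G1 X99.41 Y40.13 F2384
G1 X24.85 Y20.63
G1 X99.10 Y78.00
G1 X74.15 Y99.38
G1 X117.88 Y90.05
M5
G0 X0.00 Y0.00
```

Each laser-on run becomes one SVG element. Flip Y back into SVG space with y_svg = 181.76 − y_machine. Every run uses S133, so all elements get stroke `#0000ff` (engrave).

Run 1: The run returns to its start, so emit a `<polygon>` with points (Y-flipped): 11.38,36.69 96.54,36.69 96.54,88.44 11.38,88.44.

Run 2: The run is open, so emit a `<polyline>` with points (Y-flipped): 170.08,30.48 99.41,141.63 24.85,161.13 99.10,103.76 74.15,82.38 117.88,91.71.

<svg xmlns="http://www.w3.org/2000/svg" width="197.57mm" height="181.76mm" viewBox="0 0 197.57 181.76">
  <polygon points="11.38,36.69 96.54,36.69 96.54,88.44 11.38,88.44" fill="none" stroke="#0000ff"/>
  <polyline points="170.08,30.48 99.41,141.63 24.85,161.13 99.10,103.76 74.15,82.38 117.88,91.71" fill="none" stroke="#0000ff"/>
</svg>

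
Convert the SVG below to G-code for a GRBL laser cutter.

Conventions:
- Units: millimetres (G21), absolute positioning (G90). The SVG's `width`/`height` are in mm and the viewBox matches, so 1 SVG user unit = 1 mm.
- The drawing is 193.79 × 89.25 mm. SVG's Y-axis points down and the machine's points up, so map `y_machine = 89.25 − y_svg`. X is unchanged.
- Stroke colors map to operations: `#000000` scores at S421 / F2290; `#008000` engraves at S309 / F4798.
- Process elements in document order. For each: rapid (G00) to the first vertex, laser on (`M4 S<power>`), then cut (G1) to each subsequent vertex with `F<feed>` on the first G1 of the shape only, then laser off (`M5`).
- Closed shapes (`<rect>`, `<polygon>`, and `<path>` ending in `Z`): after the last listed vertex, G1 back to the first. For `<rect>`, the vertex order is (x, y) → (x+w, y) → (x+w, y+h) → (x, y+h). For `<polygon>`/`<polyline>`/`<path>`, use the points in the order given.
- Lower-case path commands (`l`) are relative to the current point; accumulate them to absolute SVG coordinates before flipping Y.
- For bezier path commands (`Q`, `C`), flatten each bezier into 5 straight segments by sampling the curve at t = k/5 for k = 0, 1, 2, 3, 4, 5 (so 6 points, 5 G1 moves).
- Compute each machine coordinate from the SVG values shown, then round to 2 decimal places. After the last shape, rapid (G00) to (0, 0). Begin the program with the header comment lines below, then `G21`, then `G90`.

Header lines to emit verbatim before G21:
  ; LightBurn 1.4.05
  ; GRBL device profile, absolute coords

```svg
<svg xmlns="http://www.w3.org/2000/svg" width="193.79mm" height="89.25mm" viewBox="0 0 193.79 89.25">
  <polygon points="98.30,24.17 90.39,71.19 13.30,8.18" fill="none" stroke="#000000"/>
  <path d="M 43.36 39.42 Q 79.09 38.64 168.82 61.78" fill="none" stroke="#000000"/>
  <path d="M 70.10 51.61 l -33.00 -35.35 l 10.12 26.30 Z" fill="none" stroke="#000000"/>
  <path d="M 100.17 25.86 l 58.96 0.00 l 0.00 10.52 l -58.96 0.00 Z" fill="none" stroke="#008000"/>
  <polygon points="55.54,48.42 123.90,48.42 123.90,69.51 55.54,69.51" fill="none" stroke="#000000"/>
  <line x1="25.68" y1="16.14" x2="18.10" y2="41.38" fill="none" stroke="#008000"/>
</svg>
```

Since the viewBox matches the mm dimensions, user units are millimetres directly. The only transform is the Y-flip y_m = 89.25 − y_svg.

Shape 1 is a closed polygon drawn with `<polygon>`. Its stroke #000000 means score at S421, F2290. After flipping Y the toolpath is (98.30,65.08) → (90.39,18.06) → (13.30,81.07) → (98.30,65.08), returning to the start.

Shape 2 is a quadratic bezier drawn with `<path>`. Its stroke #000000 means score at S421, F2290. After flipping Y the toolpath is (43.36,49.83) → (59.81,49.19) → (80.58,46.63) → (105.68,42.15) → (135.09,35.77) → (168.82,27.47).

Shape 3 is a closed polygon drawn with `<path>`. Its stroke #000000 means score at S421, F2290. After flipping Y the toolpath is (70.10,37.64) → (37.10,72.99) → (47.22,46.69) → (70.10,37.64), returning to the start.

Shape 4 is a rectangle drawn with `<path>`. Its stroke #008000 means engrave at S309, F4798. After flipping Y the toolpath is (100.17,63.39) → (159.13,63.39) → (159.13,52.87) → (100.17,52.87) → (100.17,63.39), returning to the start.

Shape 5 is a rectangle drawn with `<polygon>`. Its stroke #000000 means score at S421, F2290. After flipping Y the toolpath is (55.54,40.83) → (123.90,40.83) → (123.90,19.74) → (55.54,19.74) → (55.54,40.83), returning to the start.

Shape 6 is a line segment drawn with `<line>`. Its stroke #008000 means engrave at S309, F4798. After flipping Y the toolpath is (25.68,73.11) → (18.10,47.87).

; LightBurn 1.4.05
; GRBL device profile, absolute coords
G21
G90
G00 X98.30 Y65.08
M4 S421
G1 X90.39 Y18.06 F2290
G1 X13.30 Y81.07
G1 X98.30 Y65.08
M5
G00 X43.36 Y49.83
M4 S421
G1 X59.81 Y49.19 F2290
G1 X80.58 Y46.63
G1 X105.68 Y42.15
G1 X135.09 Y35.77
G1 X168.82 Y27.47
M5
G00 X70.10 Y37.64
M4 S421
G1 X37.10 Y72.99 F2290
G1 X47.22 Y46.69
G1 X70.10 Y37.64
M5
G00 X100.17 Y63.39
M4 S309
G1 X159.13 Y63.39 F4798
G1 X159.13 Y52.87
G1 X100.17 Y52.87
G1 X100.17 Y63.39
M5
G00 X55.54 Y40.83
M4 S421
G1 X123.90 Y40.83 F2290
G1 X123.90 Y19.74
G1 X55.54 Y19.74
G1 X55.54 Y40.83
M5
G00 X25.68 Y73.11
M4 S309
G1 X18.10 Y47.87 F4798
M5
G00 X0.00 Y0.00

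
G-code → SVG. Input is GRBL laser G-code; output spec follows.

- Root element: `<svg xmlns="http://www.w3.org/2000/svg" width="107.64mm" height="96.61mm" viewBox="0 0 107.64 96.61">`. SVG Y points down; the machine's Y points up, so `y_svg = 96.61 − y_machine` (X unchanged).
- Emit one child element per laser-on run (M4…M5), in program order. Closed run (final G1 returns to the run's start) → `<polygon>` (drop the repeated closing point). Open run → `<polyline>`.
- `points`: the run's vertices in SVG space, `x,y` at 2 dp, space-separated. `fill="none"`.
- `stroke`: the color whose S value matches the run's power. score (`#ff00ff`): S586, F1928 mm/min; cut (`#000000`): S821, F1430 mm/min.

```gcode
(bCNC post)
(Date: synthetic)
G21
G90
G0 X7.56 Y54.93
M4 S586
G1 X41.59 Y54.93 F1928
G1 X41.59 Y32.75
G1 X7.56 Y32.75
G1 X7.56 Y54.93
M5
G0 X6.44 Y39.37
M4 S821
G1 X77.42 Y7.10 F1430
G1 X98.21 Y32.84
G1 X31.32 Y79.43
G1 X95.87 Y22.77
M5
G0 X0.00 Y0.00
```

Machine Y-up, SVG Y-down with viewBox height 96.61, so y_svg = 96.61 − y_machine; X carries over.

Run 1: S586 ⇒ score layer `#ff00ff`. The run returns to its start, so emit a `<polygon>` with points (Y-flipped): 7.56,41.68 41.59,41.68 41.59,63.86 7.56,63.86.

Run 2: the run's S821 means `#000000` (cut). The run is open, so emit a `<polyline>` with points (Y-flipped): 6.44,57.24 77.42,89.51 98.21,63.77 31.32,17.18 95.87,73.84.

<svg xmlns="http://www.w3.org/2000/svg" width="107.64mm" height="96.61mm" viewBox="0 0 107.64 96.61">
  <polygon points="7.56,41.68 41.59,41.68 41.59,63.86 7.56,63.86" fill="none" stroke="#ff00ff"/>
  <polyline points="6.44,57.24 77.42,89.51 98.21,63.77 31.32,17.18 95.87,73.84" fill="none" stroke="#000000"/>
</svg>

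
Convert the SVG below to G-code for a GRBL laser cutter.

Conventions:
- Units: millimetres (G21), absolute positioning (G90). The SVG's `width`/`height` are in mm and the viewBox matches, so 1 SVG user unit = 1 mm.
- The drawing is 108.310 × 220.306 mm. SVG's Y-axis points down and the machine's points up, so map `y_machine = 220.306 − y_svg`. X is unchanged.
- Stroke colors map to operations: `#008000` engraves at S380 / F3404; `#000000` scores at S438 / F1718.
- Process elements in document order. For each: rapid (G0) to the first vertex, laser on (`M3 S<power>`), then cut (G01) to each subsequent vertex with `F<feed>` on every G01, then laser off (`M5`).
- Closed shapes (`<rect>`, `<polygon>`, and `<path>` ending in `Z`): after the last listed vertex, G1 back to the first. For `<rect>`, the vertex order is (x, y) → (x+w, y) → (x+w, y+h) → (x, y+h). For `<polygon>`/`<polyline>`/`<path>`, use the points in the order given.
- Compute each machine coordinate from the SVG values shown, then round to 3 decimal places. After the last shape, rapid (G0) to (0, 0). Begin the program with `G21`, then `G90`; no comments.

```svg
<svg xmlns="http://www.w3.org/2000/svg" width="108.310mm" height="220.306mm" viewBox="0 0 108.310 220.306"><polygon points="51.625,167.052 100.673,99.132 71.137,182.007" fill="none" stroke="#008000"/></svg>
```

viewBox `0 0 108.310 220.306` with mm width/height → 1 unit = 1 mm. Flip: y_m = 220.306 − y_svg.

**Shape 1** — `<polygon>` closed polygon, stroke `#008000` → engrave (S380, F3404). Machine vertices: (51.625,53.254) → (100.673,121.174) → (71.137,38.299) → (51.625,53.254). Closed: final G1 returns to the first vertex.

G21
G90
G0 X51.625 Y53.254
M3 S380
G01 X100.673 Y121.174 F3404
G01 X71.137 Y38.299 F3404
G01 X51.625 Y53.254 F3404
M5
G0 X0.000 Y0.000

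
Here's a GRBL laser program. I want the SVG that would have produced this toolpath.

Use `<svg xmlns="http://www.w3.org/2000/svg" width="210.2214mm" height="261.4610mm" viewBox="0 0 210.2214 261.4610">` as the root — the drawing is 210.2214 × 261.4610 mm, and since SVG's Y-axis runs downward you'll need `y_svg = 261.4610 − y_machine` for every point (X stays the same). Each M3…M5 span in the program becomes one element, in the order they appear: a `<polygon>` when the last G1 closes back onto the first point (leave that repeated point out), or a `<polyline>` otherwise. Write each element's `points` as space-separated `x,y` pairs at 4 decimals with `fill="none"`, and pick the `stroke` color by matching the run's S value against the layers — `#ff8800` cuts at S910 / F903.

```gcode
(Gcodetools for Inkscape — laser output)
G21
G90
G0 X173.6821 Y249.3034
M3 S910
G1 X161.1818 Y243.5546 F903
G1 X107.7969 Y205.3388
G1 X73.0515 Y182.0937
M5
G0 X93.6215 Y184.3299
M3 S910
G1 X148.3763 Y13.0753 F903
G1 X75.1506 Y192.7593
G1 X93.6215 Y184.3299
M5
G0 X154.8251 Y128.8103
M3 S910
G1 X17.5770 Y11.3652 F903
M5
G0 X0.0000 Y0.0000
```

<svg xmlns="http://www.w3.org/2000/svg" width="210.2214mm" height="261.4610mm" viewBox="0 0 210.2214 261.4610">
  <polyline points="173.6821,12.1576 161.1818,17.9064 107.7969,56.1222 73.0515,79.3673" fill="none" stroke="#ff8800"/>
  <polygon points="93.6215,77.1311 148.3763,248.3857 75.1506,68.7017" fill="none" stroke="#ff8800"/>
  <polyline points="154.8251,132.6507 17.5770,250.0958" fill="none" stroke="#ff8800"/>
</svg>

Machine Y-up, SVG Y-down with viewBox height 261.4610, so y_svg = 261.4610 − y_machine; X carries over. Every run uses S910, so all elements get stroke `#ff8800` (cut).

Run 1: The run is open, so emit a `<polyline>` with points (Y-flipped): 173.6821,12.1576 161.1818,17.9064 107.7969,56.1222 73.0515,79.3673.

Run 2: The run returns to its start, so emit a `<polygon>` with points (Y-flipped): 93.6215,77.1311 148.3763,248.3857 75.1506,68.7017.

Run 3: The run is open, so emit a `<polyline>` with points (Y-flipped): 154.8251,132.6507 17.5770,250.0958.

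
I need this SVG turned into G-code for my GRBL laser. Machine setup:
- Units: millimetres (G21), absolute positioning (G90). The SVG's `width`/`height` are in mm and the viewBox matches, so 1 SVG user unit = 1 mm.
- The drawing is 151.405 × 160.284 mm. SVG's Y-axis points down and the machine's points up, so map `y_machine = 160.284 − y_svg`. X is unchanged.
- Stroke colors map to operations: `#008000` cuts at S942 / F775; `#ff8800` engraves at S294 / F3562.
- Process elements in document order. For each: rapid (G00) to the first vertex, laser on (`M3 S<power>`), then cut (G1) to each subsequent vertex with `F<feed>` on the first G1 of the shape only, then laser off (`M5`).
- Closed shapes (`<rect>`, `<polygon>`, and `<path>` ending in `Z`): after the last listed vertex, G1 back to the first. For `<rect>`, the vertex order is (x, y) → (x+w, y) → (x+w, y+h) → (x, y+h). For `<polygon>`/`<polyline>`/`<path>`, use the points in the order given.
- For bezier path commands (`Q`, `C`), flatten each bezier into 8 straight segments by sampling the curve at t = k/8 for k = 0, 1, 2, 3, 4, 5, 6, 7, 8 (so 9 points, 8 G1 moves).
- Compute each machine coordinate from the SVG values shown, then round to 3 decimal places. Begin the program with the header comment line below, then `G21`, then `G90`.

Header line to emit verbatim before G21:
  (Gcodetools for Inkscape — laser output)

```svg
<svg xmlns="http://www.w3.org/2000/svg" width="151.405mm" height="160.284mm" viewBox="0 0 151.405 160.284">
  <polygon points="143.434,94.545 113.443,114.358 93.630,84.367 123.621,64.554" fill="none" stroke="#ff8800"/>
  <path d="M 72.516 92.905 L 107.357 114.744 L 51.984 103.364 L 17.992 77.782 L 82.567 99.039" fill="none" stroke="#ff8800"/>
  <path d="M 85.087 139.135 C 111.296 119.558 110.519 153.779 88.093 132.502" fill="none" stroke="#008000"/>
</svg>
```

(Gcodetools for Inkscape — laser output)
G21
G90
G00 X143.434 Y65.739
M3 S294
G1 X113.443 Y45.926 F3562
G1 X93.630 Y75.917
G1 X123.621 Y95.730
G1 X143.434 Y65.739
M5
G00 X72.516 Y67.379
M3 S294
G1 X107.357 Y45.540 F3562
G1 X51.984 Y56.920
G1 X17.992 Y82.502
G1 X82.567 Y61.245
M5
G00 X85.087 Y21.149
M3 S942
G1 X93.661 Y26.182 F775
G1 X99.767 Y27.452
G1 X103.469 Y26.241
G1 X104.828 Y23.828
G1 X103.908 Y21.495
G1 X100.770 Y20.522
G1 X95.478 Y22.191
G1 X88.093 Y27.782
M5

viewBox `0 0 151.405 160.284` with mm width/height → 1 unit = 1 mm. Flip: y_m = 160.284 − y_svg.

**Shape 1** — `<polygon>` regular polygon, stroke `#ff8800` → engrave (S294, F3562). Machine vertices: (143.434,65.739) → (113.443,45.926) → (93.630,75.917) → (123.621,95.730) → (143.434,65.739). Closed: final G1 returns to the first vertex.

**Shape 2** — `<path>` open polyline, stroke `#ff8800` → engrave (S294, F3562). Machine vertices: (72.516,67.379) → (107.357,45.540) → (51.984,56.920) → (17.992,82.502) → (82.567,61.245). Open path.

**Shape 3** — `<path>` cubic bezier, stroke `#008000` → cut (S942, F775). Control points (SVG): P0=(85.087,139.135), P1=(111.296,119.558), P2=(110.519,153.779), P3=(88.093,132.502); sampled at t=k/8. Machine vertices: (85.087,21.149) → (93.661,26.182) → (99.767,27.452) → (103.469,26.241) → (104.828,23.828) → (103.908,21.495) → (100.770,20.522) → (95.478,22.191) → (88.093,27.782). Open path.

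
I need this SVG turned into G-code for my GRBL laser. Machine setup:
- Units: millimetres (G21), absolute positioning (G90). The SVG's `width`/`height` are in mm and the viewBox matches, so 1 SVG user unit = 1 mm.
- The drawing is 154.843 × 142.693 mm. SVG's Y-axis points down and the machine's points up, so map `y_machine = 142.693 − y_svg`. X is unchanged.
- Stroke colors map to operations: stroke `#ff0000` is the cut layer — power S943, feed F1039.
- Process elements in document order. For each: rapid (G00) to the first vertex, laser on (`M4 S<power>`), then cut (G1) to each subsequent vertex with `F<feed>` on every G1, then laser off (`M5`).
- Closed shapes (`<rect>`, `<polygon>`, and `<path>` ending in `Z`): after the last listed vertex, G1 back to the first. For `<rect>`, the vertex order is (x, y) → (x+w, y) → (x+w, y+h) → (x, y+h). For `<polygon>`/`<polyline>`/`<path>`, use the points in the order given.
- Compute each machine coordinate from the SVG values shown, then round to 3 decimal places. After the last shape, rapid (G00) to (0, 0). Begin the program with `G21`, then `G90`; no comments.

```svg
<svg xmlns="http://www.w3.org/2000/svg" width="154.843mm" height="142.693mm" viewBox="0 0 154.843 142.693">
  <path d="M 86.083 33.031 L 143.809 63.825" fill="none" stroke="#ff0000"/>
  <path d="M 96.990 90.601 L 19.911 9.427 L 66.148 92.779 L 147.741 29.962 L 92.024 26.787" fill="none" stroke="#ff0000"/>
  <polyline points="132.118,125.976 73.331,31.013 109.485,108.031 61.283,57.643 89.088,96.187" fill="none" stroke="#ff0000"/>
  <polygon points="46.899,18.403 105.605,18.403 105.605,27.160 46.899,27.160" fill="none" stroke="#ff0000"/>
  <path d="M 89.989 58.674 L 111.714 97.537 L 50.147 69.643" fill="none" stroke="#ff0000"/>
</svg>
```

G21
G90
G00 X86.083 Y109.662
M4 S943
G1 X143.809 Y78.868 F1039
M5
G00 X96.990 Y52.092
M4 S943
G1 X19.911 Y133.266 F1039
G1 X66.148 Y49.914 F1039
G1 X147.741 Y112.731 F1039
G1 X92.024 Y115.906 F1039
M5
G00 X132.118 Y16.717
M4 S943
G1 X73.331 Y111.680 F1039
G1 X109.485 Y34.662 F1039
G1 X61.283 Y85.050 F1039
G1 X89.088 Y46.506 F1039
M5
G00 X46.899 Y124.290
M4 S943
G1 X105.605 Y124.290 F1039
G1 X105.605 Y115.533 F1039
G1 X46.899 Y115.533 F1039
G1 X46.899 Y124.290 F1039
M5
G00 X89.989 Y84.019
M4 S943
G1 X111.714 Y45.156 F1039
G1 X50.147 Y73.050 F1039
M5
G00 X0.000 Y0.000

1 u = 1 mm; y_m = 142.693 − y.

[1] `<path>` line segment, #ff0000→cut S943 F1039: (86.083,109.662) → (143.809,78.868)

[2] `<path>` open polyline, #ff0000→cut S943 F1039: (96.990,52.092) → (19.911,133.266) → (66.148,49.914) → (147.741,112.731) → (92.024,115.906)

[3] `<polyline>` open polyline, #ff0000→cut S943 F1039: (132.118,16.717) → (73.331,111.680) → (109.485,34.662) → (61.283,85.050) → (89.088,46.506)

[4] `<polygon>` rectangle, #ff0000→cut S943 F1039: (46.899,124.290) → (105.605,124.290) → (105.605,115.533) → (46.899,115.533) → (46.899,124.290) (closed)

[5] `<path>` open polyline, #ff0000→cut S943 F1039: (89.989,84.019) → (111.714,45.156) → (50.147,73.050)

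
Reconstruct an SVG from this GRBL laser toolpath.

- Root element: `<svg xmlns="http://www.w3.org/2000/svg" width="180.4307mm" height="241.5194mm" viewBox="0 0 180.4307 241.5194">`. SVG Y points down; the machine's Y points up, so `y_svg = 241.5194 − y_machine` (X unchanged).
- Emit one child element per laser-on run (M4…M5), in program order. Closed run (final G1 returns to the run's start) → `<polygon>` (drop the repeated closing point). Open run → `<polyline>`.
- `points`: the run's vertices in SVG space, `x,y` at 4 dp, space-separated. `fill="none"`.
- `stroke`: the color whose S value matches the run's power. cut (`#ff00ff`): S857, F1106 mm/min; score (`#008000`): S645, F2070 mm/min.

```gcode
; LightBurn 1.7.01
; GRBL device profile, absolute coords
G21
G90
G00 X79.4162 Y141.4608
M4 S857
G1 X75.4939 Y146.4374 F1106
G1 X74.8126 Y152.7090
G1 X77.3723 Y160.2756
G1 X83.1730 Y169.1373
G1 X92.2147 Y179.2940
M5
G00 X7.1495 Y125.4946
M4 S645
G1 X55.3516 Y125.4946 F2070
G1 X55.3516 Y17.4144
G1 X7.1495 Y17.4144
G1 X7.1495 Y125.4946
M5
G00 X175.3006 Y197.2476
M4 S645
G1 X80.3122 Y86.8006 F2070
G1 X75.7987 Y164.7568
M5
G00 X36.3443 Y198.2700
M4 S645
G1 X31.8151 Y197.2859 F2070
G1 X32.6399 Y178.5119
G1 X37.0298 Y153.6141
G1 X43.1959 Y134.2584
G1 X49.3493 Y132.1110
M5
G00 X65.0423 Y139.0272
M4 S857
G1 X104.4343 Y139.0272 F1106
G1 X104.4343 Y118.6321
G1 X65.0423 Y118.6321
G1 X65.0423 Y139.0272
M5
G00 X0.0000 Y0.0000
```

<svg xmlns="http://www.w3.org/2000/svg" width="180.4307mm" height="241.5194mm" viewBox="0 0 180.4307 241.5194">
  <polyline points="79.4162,100.0586 75.4939,95.0820 74.8126,88.8104 77.3723,81.2438 83.1730,72.3821 92.2147,62.2254" fill="none" stroke="#ff00ff"/>
  <polygon points="7.1495,116.0248 55.3516,116.0248 55.3516,224.1050 7.1495,224.1050" fill="none" stroke="#008000"/>
  <polyline points="175.3006,44.2718 80.3122,154.7188 75.7987,76.7626" fill="none" stroke="#008000"/>
  <polyline points="36.3443,43.2494 31.8151,44.2335 32.6399,63.0075 37.0298,87.9053 43.1959,107.2610 49.3493,109.4084" fill="none" stroke="#008000"/>
  <polygon points="65.0423,102.4922 104.4343,102.4922 104.4343,122.8873 65.0423,122.8873" fill="none" stroke="#ff00ff"/>
</svg>

Machine Y-up, SVG Y-down with viewBox height 241.5194, so y_svg = 241.5194 − y_machine; X carries over.

Run 1: power S857 maps to stroke `#ff00ff` (cut). The run is open, so emit a `<polyline>` with points (Y-flipped): 79.4162,100.0586 75.4939,95.0820 74.8126,88.8104 77.3723,81.2438 83.1730,72.3821 92.2147,62.2254.

Run 2: power S645 maps to stroke `#008000` (score). The run returns to its start, so emit a `<polygon>` with points (Y-flipped): 7.1495,116.0248 55.3516,116.0248 55.3516,224.1050 7.1495,224.1050.

Run 3: power S645 maps to stroke `#008000` (score). The run is open, so emit a `<polyline>` with points (Y-flipped): 175.3006,44.2718 80.3122,154.7188 75.7987,76.7626.

Run 4: power S645 maps to stroke `#008000` (score). The run is open, so emit a `<polyline>` with points (Y-flipped): 36.3443,43.2494 31.8151,44.2335 32.6399,63.0075 37.0298,87.9053 43.1959,107.2610 49.3493,109.4084.

Run 5: S857 ⇒ cut layer `#ff00ff`. The run returns to its start, so emit a `<polygon>` with points (Y-flipped): 65.0423,102.4922 104.4343,102.4922 104.4343,122.8873 65.0423,122.8873.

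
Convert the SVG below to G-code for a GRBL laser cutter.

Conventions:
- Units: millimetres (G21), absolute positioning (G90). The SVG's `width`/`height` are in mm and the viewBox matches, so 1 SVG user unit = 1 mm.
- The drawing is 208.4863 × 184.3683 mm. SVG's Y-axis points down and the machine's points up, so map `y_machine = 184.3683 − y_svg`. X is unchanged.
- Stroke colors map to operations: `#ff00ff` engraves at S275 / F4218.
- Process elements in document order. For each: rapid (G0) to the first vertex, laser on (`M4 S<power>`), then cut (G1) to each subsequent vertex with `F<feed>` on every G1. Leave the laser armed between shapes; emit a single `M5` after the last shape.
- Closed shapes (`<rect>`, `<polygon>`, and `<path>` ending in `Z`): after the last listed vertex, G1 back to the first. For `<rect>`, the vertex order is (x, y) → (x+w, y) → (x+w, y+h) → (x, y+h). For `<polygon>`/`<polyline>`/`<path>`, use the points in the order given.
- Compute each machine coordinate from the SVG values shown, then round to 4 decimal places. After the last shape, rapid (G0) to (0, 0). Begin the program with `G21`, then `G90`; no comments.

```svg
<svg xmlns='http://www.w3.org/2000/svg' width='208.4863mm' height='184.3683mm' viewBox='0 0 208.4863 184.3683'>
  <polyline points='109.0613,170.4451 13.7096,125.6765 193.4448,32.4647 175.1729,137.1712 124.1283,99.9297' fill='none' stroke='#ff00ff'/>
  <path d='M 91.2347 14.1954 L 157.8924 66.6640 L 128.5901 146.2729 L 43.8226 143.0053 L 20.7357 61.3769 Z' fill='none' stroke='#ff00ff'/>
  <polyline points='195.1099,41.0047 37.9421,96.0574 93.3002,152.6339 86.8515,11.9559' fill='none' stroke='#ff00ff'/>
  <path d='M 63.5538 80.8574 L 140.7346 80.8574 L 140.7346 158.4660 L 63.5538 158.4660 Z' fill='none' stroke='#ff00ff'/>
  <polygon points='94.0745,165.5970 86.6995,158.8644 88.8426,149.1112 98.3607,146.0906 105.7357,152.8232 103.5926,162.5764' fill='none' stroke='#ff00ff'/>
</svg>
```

Since the viewBox matches the mm dimensions, user units are millimetres directly. The only transform is the Y-flip y_m = 184.3683 − y_svg.

Shape 1 is a open polyline drawn with `<polyline>`. Its stroke #ff00ff means engrave at S275, F4218. After flipping Y the toolpath is (109.0613,13.9232) → (13.7096,58.6918) → (193.4448,151.9036) → (175.1729,47.1971) → (124.1283,84.4386).

Shape 2 is a regular polygon drawn with `<path>`. Its stroke #ff00ff means engrave at S275, F4218. After flipping Y the toolpath is (91.2347,170.1729) → (157.8924,117.7043) → (128.5901,38.0954) → (43.8226,41.3630) → (20.7357,122.9914) → (91.2347,170.1729), returning to the start.

Shape 3 is a open polyline drawn with `<polyline>`. Its stroke #ff00ff means engrave at S275, F4218. After flipping Y the toolpath is (195.1099,143.3636) → (37.9421,88.3109) → (93.3002,31.7344) → (86.8515,172.4124).

Shape 4 is a rectangle drawn with `<path>`. Its stroke #ff00ff means engrave at S275, F4218. After flipping Y the toolpath is (63.5538,103.5109) → (140.7346,103.5109) → (140.7346,25.9023) → (63.5538,25.9023) → (63.5538,103.5109), returning to the start.

Shape 5 is a regular polygon drawn with `<polygon>`. Its stroke #ff00ff means engrave at S275, F4218. After flipping Y the toolpath is (94.0745,18.7713) → (86.6995,25.5039) → (88.8426,35.2571) → (98.3607,38.2777) → (105.7357,31.5451) → (103.5926,21.7919) → (94.0745,18.7713), returning to the start.

G21
G90
G0 X109.0613 Y13.9232
M4 S275
G1 X13.7096 Y58.6918 F4218
G1 X193.4448 Y151.9036 F4218
G1 X175.1729 Y47.1971 F4218
G1 X124.1283 Y84.4386 F4218
G0 X91.2347 Y170.1729
M4 S275
G1 X157.8924 Y117.7043 F4218
G1 X128.5901 Y38.0954 F4218
G1 X43.8226 Y41.3630 F4218
G1 X20.7357 Y122.9914 F4218
G1 X91.2347 Y170.1729 F4218
G0 X195.1099 Y143.3636
M4 S275
G1 X37.9421 Y88.3109 F4218
G1 X93.3002 Y31.7344 F4218
G1 X86.8515 Y172.4124 F4218
G0 X63.5538 Y103.5109
M4 S275
G1 X140.7346 Y103.5109 F4218
G1 X140.7346 Y25.9023 F4218
G1 X63.5538 Y25.9023 F4218
G1 X63.5538 Y103.5109 F4218
G0 X94.0745 Y18.7713
M4 S275
G1 X86.6995 Y25.5039 F4218
G1 X88.8426 Y35.2571 F4218
G1 X98.3607 Y38.2777 F4218
G1 X105.7357 Y31.5451 F4218
G1 X103.5926 Y21.7919 F4218
G1 X94.0745 Y18.7713 F4218
M5
G0 X0.0000 Y0.0000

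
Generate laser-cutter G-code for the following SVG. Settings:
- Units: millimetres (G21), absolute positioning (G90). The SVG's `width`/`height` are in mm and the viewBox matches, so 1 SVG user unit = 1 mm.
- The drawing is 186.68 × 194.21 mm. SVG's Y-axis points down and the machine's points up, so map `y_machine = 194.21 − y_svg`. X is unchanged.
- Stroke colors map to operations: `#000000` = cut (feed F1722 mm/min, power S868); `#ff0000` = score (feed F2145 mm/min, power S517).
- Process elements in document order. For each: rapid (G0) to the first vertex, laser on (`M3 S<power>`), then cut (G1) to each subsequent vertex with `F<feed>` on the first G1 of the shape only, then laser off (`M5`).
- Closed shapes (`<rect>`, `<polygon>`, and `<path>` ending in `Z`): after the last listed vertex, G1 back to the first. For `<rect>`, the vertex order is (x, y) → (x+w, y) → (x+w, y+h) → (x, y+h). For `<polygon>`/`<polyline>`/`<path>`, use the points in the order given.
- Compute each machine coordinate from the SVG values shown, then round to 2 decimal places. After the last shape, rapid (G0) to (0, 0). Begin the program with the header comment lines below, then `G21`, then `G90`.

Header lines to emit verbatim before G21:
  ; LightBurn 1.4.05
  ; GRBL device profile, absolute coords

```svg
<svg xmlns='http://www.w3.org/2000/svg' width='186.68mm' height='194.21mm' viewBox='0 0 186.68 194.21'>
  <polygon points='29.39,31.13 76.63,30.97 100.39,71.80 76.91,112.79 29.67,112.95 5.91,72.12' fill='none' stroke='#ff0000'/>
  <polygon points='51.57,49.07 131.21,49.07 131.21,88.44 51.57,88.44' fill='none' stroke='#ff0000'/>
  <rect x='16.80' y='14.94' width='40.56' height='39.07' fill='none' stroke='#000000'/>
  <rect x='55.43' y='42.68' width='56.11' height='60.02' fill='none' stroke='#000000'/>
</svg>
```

; LightBurn 1.4.05
; GRBL device profile, absolute coords
G21
G90
G0 X29.39 Y163.08
M3 S517
G1 X76.63 Y163.24 F2145
G1 X100.39 Y122.41
G1 X76.91 Y81.42
G1 X29.67 Y81.26
G1 X5.91 Y122.09
G1 X29.39 Y163.08
M5
G0 X51.57 Y145.14
M3 S517
G1 X131.21 Y145.14 F2145
G1 X131.21 Y105.77
G1 X51.57 Y105.77
G1 X51.57 Y145.14
M5
G0 X16.80 Y179.27
M3 S868
G1 X57.36 Y179.27 F1722
G1 X57.36 Y140.20
G1 X16.80 Y140.20
G1 X16.80 Y179.27
M5
G0 X55.43 Y151.53
M3 S868
G1 X111.54 Y151.53 F1722
G1 X111.54 Y91.51
G1 X55.43 Y91.51
G1 X55.43 Y151.53
M5
G0 X0.00 Y0.00

Since the viewBox matches the mm dimensions, user units are millimetres directly. The only transform is the Y-flip y_m = 194.21 − y_svg.

Shape 1 is a regular polygon drawn with `<polygon>`. Its stroke #ff0000 means score at S517, F2145. After flipping Y the toolpath is (29.39,163.08) → (76.63,163.24) → (100.39,122.41) → (76.91,81.42) → (29.67,81.26) → (5.91,122.09) → (29.39,163.08), returning to the start.

Shape 2 is a rectangle drawn with `<polygon>`. Its stroke #ff0000 means score at S517, F2145. After flipping Y the toolpath is (51.57,145.14) → (131.21,145.14) → (131.21,105.77) → (51.57,105.77) → (51.57,145.14), returning to the start.

Shape 3 is a rectangle drawn with `<rect>`. Its stroke #000000 means cut at S868, F1722. After flipping Y the toolpath is (16.80,179.27) → (57.36,179.27) → (57.36,140.20) → (16.80,140.20) → (16.80,179.27), returning to the start.

Shape 4 is a rectangle drawn with `<rect>`. Its stroke #000000 means cut at S868, F1722. After flipping Y the toolpath is (55.43,151.53) → (111.54,151.53) → (111.54,91.51) → (55.43,91.51) → (55.43,151.53), returning to the start.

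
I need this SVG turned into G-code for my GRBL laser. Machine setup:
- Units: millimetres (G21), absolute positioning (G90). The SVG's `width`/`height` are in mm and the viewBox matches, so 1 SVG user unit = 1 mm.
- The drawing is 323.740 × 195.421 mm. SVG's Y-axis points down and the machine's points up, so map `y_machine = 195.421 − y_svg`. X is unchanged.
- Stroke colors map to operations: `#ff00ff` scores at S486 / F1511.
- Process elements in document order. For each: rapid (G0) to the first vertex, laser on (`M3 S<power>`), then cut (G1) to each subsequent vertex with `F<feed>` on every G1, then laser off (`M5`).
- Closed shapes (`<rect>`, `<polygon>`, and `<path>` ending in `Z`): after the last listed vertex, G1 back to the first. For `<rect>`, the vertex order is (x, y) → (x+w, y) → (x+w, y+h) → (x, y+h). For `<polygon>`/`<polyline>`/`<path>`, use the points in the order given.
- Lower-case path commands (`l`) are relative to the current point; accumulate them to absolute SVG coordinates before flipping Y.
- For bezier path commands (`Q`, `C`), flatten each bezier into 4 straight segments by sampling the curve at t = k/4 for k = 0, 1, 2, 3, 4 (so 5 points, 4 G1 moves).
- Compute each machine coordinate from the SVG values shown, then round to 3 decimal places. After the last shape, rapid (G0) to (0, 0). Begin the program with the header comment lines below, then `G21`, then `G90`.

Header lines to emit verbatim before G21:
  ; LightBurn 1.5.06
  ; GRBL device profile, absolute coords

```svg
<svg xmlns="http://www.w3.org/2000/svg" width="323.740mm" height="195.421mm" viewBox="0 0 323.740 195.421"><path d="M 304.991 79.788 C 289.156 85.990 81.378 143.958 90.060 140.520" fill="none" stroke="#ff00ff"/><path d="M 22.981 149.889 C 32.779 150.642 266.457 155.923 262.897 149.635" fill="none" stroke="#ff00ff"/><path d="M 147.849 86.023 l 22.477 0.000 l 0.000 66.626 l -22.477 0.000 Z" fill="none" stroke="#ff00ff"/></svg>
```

viewBox `0 0 323.740 195.421` with mm width/height → 1 unit = 1 mm. Flip: y_m = 195.421 − y_svg.

**Shape 1** — `<path>` cubic bezier, stroke `#ff00ff` → score (S486, F1511). Control points (SVG): P0=(304.991,79.788), P1=(289.156,85.990), P2=(81.378,143.958), P3=(90.060,140.520); sampled at t=k/4. Machine vertices: (304.991,115.633) → (263.507,103.044) → (188.332,81.652) → (117.753,62.068) → (90.060,54.901). Open path.

**Shape 2** — `<path>` cubic bezier, stroke `#ff00ff` → score (S486, F1511). Control points (SVG): P0=(22.981,149.889), P1=(32.779,150.642), P2=(266.457,155.923), P3=(262.897,149.635); sampled at t=k/4. Machine vertices: (22.981,45.532) → (65.102,44.370) → (147.948,43.019) → (228.290,42.988) → (262.897,45.786). Open path.

**Shape 3** — `<path>` rectangle, stroke `#ff00ff` → score (S486, F1511). Machine vertices: (147.849,109.398) → (170.326,109.398) → (170.326,42.772) → (147.849,42.772) → (147.849,109.398). Closed: final G1 returns to the first vertex.

; LightBurn 1.5.06
; GRBL device profile, absolute coords
G21
G90
G0 X304.991 Y115.633
M3 S486
G1 X263.507 Y103.044 F1511
G1 X188.332 Y81.652 F1511
G1 X117.753 Y62.068 F1511
G1 X90.060 Y54.901 F1511
M5
G0 X22.981 Y45.532
M3 S486
G1 X65.102 Y44.370 F1511
G1 X147.948 Y43.019 F1511
G1 X228.290 Y42.988 F1511
G1 X262.897 Y45.786 F1511
M5
G0 X147.849 Y109.398
M3 S486
G1 X170.326 Y109.398 F1511
G1 X170.326 Y42.772 F1511
G1 X147.849 Y42.772 F1511
G1 X147.849 Y109.398 F1511
M5
G0 X0.000 Y0.000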